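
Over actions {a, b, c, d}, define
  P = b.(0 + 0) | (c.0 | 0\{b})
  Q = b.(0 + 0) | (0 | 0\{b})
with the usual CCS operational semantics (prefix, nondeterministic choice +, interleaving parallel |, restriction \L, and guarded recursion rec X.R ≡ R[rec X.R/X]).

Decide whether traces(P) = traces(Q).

trace-distinct — witness ⟨c⟩

P's transition system — 4 states:
  m0 = b.(0 + 0) | (c.0 | 0\{b}) | =b=> m1, =c=> m2
  m1 = (0 + 0) | (c.0 | 0\{b}) | =c=> m3
  m2 = b.(0 + 0) | (0 | 0\{b}) | =b=> m3
  m3 = (0 + 0) | (0 | 0\{b}) | ·
Q's transition system — 2 states:
  n0 = b.(0 + 0) | (0 | 0\{b}) | =b=> n1
  n1 = (0 + 0) | (0 | 0\{b}) | ·
Executing c from P (initial set {m0}):
  [1] c ⇒ {m2}
  P completes σ.
Executing c from Q (initial set {n0}):
  [1] c ⇒ no successor for Q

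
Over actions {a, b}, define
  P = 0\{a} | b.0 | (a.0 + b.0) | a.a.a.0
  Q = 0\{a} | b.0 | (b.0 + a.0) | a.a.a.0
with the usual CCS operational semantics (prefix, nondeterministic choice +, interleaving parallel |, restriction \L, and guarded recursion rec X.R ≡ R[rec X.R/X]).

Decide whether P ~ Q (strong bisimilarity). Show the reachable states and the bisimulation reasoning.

bisimilar

P's transition system — 16 states:
  s0 = 0\{a} | b.0 | (a.0 + b.0) | a.a.a.0 has moves —a→ s1, —a→ s2, —b→ s2, —b→ s3
  s1 = 0\{a} | b.0 | (a.0 + b.0) | a.a.0 has moves —a→ s4, —a→ s5, —b→ s5, —b→ s6
  s2 = 0\{a} | b.0 | 0 | a.a.a.0 has moves —a→ s5, —b→ s7
  s3 = 0\{a} | 0 | (a.0 + b.0) | a.a.a.0 has moves —a→ s6, —a→ s7, —b→ s7
  s4 = 0\{a} | b.0 | (a.0 + b.0) | a.0 has moves —a→ s8, —a→ s9, —b→ s10, —b→ s9
  s5 = 0\{a} | b.0 | 0 | a.a.0 has moves —a→ s9, —b→ s11
  s6 = 0\{a} | 0 | (a.0 + b.0) | a.a.0 has moves —a→ s10, —a→ s11, —b→ s11
  s7 = 0\{a} | 0 | 0 | a.a.a.0 has moves —a→ s11
  s8 = 0\{a} | b.0 | (a.0 + b.0) | 0 has moves —a→ s12, —b→ s12, —b→ s13
  s9 = 0\{a} | b.0 | 0 | a.0 has moves —a→ s12, —b→ s14
  s10 = 0\{a} | 0 | (a.0 + b.0) | a.0 has moves —a→ s13, —a→ s14, —b→ s14
  s11 = 0\{a} | 0 | 0 | a.a.0 has moves —a→ s14
  s12 = 0\{a} | b.0 | 0 | 0 has moves —b→ s15
  s13 = 0\{a} | 0 | (a.0 + b.0) | 0 has moves —a→ s15, —b→ s15
  s14 = 0\{a} | 0 | 0 | a.0 has moves —a→ s15
  s15 = 0\{a} | 0 | 0 | 0 has moves ∅
Q's transition system — 16 states:
  t0 = 0\{a} | b.0 | (b.0 + a.0) | a.a.a.0 has moves —a→ t1, —a→ t2, —b→ t2, —b→ t3
  t1 = 0\{a} | b.0 | (b.0 + a.0) | a.a.0 has moves —a→ t4, —a→ t5, —b→ t5, —b→ t6
  t2 = 0\{a} | b.0 | 0 | a.a.a.0 has moves —a→ t5, —b→ t7
  t3 = 0\{a} | 0 | (b.0 + a.0) | a.a.a.0 has moves —a→ t6, —a→ t7, —b→ t7
  t4 = 0\{a} | b.0 | (b.0 + a.0) | a.0 has moves —a→ t8, —a→ t9, —b→ t10, —b→ t9
  t5 = 0\{a} | b.0 | 0 | a.a.0 has moves —a→ t9, —b→ t11
  t6 = 0\{a} | 0 | (b.0 + a.0) | a.a.0 has moves —a→ t10, —a→ t11, —b→ t11
  t7 = 0\{a} | 0 | 0 | a.a.a.0 has moves —a→ t11
  t8 = 0\{a} | b.0 | (b.0 + a.0) | 0 has moves —a→ t12, —b→ t12, —b→ t13
  t9 = 0\{a} | b.0 | 0 | a.0 has moves —a→ t12, —b→ t14
  t10 = 0\{a} | 0 | (b.0 + a.0) | a.0 has moves —a→ t13, —a→ t14, —b→ t14
  t11 = 0\{a} | 0 | 0 | a.a.0 has moves —a→ t14
  t12 = 0\{a} | b.0 | 0 | 0 has moves —b→ t15
  t13 = 0\{a} | 0 | (b.0 + a.0) | 0 has moves —a→ t15, —b→ t15
  t14 = 0\{a} | 0 | 0 | a.0 has moves —a→ t15
  t15 = 0\{a} | 0 | 0 | 0 has moves ∅
Partition-refinement fixed point:
  B0 = {s0, t0}
  B1 = {s2, t2}
  B2 = {s7, t7}
  B3 = {s11, t11}
  B4 = {s14, t14}
  B5 = {s15, t15}
  B6 = {s5, t5}
  B7 = {s9, t9}
  B8 = {s12, t12}
  B9 = {s1, t1}
  B10 = {s6, t6}
  B11 = {s10, t10}
  B12 = {s13, t13}
  B13 = {s4, t4}
  B14 = {s8, t8}
  B15 = {s3, t3}
s0 ∈ B0, t0 ∈ B0 → same block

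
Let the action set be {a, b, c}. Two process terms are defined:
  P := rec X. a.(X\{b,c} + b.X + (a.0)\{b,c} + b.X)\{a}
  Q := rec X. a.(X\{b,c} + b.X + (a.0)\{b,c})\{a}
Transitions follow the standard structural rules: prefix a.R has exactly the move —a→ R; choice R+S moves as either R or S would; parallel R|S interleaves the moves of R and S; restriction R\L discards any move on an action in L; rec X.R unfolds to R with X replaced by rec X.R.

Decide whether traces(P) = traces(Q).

P's transition system — 3 states:
  s0 = rec X. a.(X\{b,c} + b.X + (a.0)\{b,c} + b.X)\{a} :: -a-> s1
  s1 = ((rec X. a.(X\{b,c} + b.X + (a.0)\{b,c} + b.X)\{a})\{b,c} + b.(rec X. a.(X\{b,c} + b.X + (a.0)\{b,c} + b.X)\{a}) + (a.0)\{b,c} + b.(rec X. a.(X\{b,c} + b.X + (a.0)\{b,c} + b.X)\{a}))\{a} :: -b-> s2
  s2 = (rec X. a.(X\{b,c} + b.X + (a.0)\{b,c} + b.X)\{a})\{a} :: ·
Q's transition system — 3 states:
  t0 = rec X. a.(X\{b,c} + b.X + (a.0)\{b,c})\{a} :: -a-> t1
  t1 = ((rec X. a.(X\{b,c} + b.X + (a.0)\{b,c})\{a})\{b,c} + b.(rec X. a.(X\{b,c} + b.X + (a.0)\{b,c})\{a}) + (a.0)\{b,c})\{a} :: -b-> t2
  t2 = (rec X. a.(X\{b,c} + b.X + (a.0)\{b,c})\{a})\{a} :: ·
Partition-refinement fixed point:
  B0 = {s0, t0}
  B1 = {s1, t1}
  B2 = {s2, t2}
s0 ∈ B0, t0 ∈ B0 → same block
Bisimilar ⇒ trace-equivalent.

traces(P) = traces(Q)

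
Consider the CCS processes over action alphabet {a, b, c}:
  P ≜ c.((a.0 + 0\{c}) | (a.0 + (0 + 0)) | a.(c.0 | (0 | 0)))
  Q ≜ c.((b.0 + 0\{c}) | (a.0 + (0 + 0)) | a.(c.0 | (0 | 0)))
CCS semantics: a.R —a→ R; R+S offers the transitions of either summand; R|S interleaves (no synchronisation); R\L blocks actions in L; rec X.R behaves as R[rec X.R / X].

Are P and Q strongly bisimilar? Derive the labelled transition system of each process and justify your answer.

P ≁ Q

P's transition system — 13 states:
  m0 = c.((a.0 + 0\{c}) | (a.0 + (0 + 0)) | a.(c.0 | (0 | 0))) ⊢ -c-> m1
  m1 = (a.0 + 0\{c}) | (a.0 + (0 + 0)) | a.(c.0 | (0 | 0)) ⊢ -a-> m2, -a-> m3, -a-> m4
  m2 = (a.0 + 0\{c}) | (a.0 + (0 + 0)) | (c.0 | (0 | 0)) ⊢ -a-> m5, -a-> m6, -c-> m7
  m3 = (a.0 + 0\{c}) | 0 | a.(c.0 | (0 | 0)) ⊢ -a-> m5, -a-> m8
  m4 = 0 | (a.0 + (0 + 0)) | a.(c.0 | (0 | 0)) ⊢ -a-> m6, -a-> m8
  m5 = (a.0 + 0\{c}) | 0 | (c.0 | (0 | 0)) ⊢ -a-> m9, -c-> m10
  m6 = 0 | (a.0 + (0 + 0)) | (c.0 | (0 | 0)) ⊢ -a-> m9, -c-> m11
  m7 = (a.0 + 0\{c}) | (a.0 + (0 + 0)) | (0 | (0 | 0)) ⊢ -a-> m10, -a-> m11
  m8 = 0 | 0 | a.(c.0 | (0 | 0)) ⊢ -a-> m9
  m9 = 0 | 0 | (c.0 | (0 | 0)) ⊢ -c-> m12
  m10 = (a.0 + 0\{c}) | 0 | (0 | (0 | 0)) ⊢ -a-> m12
  m11 = 0 | (a.0 + (0 + 0)) | (0 | (0 | 0)) ⊢ -a-> m12
  m12 = 0 | 0 | (0 | (0 | 0)) ⊢ stopped
Q's transition system — 13 states:
  n0 = c.((b.0 + 0\{c}) | (a.0 + (0 + 0)) | a.(c.0 | (0 | 0))) ⊢ -c-> n1
  n1 = (b.0 + 0\{c}) | (a.0 + (0 + 0)) | a.(c.0 | (0 | 0)) ⊢ -a-> n2, -a-> n3, -b-> n4
  n2 = (b.0 + 0\{c}) | (a.0 + (0 + 0)) | (c.0 | (0 | 0)) ⊢ -a-> n5, -b-> n6, -c-> n7
  n3 = (b.0 + 0\{c}) | 0 | a.(c.0 | (0 | 0)) ⊢ -a-> n5, -b-> n8
  n4 = 0 | (a.0 + (0 + 0)) | a.(c.0 | (0 | 0)) ⊢ -a-> n6, -a-> n8
  n5 = (b.0 + 0\{c}) | 0 | (c.0 | (0 | 0)) ⊢ -b-> n9, -c-> n10
  n6 = 0 | (a.0 + (0 + 0)) | (c.0 | (0 | 0)) ⊢ -a-> n9, -c-> n11
  n7 = (b.0 + 0\{c}) | (a.0 + (0 + 0)) | (0 | (0 | 0)) ⊢ -a-> n10, -b-> n11
  n8 = 0 | 0 | a.(c.0 | (0 | 0)) ⊢ -a-> n9
  n9 = 0 | 0 | (c.0 | (0 | 0)) ⊢ -c-> n12
  n10 = (b.0 + 0\{c}) | 0 | (0 | (0 | 0)) ⊢ -b-> n12
  n11 = 0 | (a.0 + (0 + 0)) | (0 | (0 | 0)) ⊢ -a-> n12
  n12 = 0 | 0 | (0 | (0 | 0)) ⊢ stopped
Bisimilarity quotient blocks:
  B0 = {m0}
  B1 = {m1}
  B2 = {m2}
  B3 = {m7}
  B4 = {m10, m11, n11}
  B5 = {m12, n12}
  B6 = {m5, m6, n6}
  B7 = {m9, n9}
  B8 = {m3, m4, n4}
  B9 = {m8, n8}
  B10 = {n0}
  B11 = {n1}
  B12 = {n2}
  B13 = {n7}
  B14 = {n10}
  B15 = {n5}
  B16 = {n3}
m0 ∈ B0, n0 ∈ B10 → different blocks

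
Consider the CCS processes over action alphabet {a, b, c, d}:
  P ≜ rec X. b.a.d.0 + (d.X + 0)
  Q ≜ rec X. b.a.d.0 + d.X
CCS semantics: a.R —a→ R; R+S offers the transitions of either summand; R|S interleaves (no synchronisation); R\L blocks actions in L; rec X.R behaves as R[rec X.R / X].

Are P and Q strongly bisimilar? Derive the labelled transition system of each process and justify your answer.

bisimilar

Reachable graph of P (4 states):
  s0 = rec X. b.a.d.0 + (d.X + 0) :: -b-> s1, -d-> s0
  s1 = a.d.0 :: -a-> s2
  s2 = d.0 :: -d-> s3
  s3 = 0 :: deadlocked
Reachable graph of Q (4 states):
  t0 = rec X. b.a.d.0 + d.X :: -b-> t1, -d-> t0
  t1 = a.d.0 :: -a-> t2
  t2 = d.0 :: -d-> t3
  t3 = 0 :: deadlocked
Partition-refinement fixed point:
  B0 = {s0, t0}
  B1 = {s1, t1}
  B2 = {s2, t2}
  B3 = {s3, t3}
s0 ∈ B0, t0 ∈ B0 → same block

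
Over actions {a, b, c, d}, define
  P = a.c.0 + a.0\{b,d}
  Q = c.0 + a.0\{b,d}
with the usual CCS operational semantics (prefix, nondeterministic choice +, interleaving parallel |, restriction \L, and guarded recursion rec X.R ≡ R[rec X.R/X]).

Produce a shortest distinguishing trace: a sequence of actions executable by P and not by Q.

P's transition system — 4 states:
  p0 = a.c.0 + a.0\{b,d} ⊢ —a→ p1, —a→ p2
  p1 = 0\{b,d} ⊢ stopped
  p2 = c.0 ⊢ —c→ p3
  p3 = 0 ⊢ stopped
Q's transition system — 3 states:
  q0 = c.0 + a.0\{b,d} ⊢ —a→ q1, —c→ q2
  q1 = 0\{b,d} ⊢ stopped
  q2 = 0 ⊢ stopped
Executing ac from P (initial set {p0}):
  [1] a ⇒ {p1, p2}
  [2] c ⇒ {p3}
  P completes σ.
Executing ac from Q (initial set {q0}):
  [1] a ⇒ {q1}
  [2] c ⇒ no successor for Q

ac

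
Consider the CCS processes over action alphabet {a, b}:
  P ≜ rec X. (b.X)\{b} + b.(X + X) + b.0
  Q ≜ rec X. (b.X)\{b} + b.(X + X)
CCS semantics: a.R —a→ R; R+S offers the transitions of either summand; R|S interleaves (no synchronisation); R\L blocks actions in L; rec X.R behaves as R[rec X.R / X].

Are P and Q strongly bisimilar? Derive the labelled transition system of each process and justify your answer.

LTS(P): 3 reachable states
  m0 = rec X. (b.X)\{b} + b.(X + X) + b.0 | =b=> m1, =b=> m2
  m1 = (rec X. (b.X)\{b} + b.(X + X) + b.0) + (rec X. (b.X)\{b} + b.(X + X) + b.0) | =b=> m1, =b=> m2
  m2 = 0 | stopped
LTS(Q): 2 reachable states
  n0 = rec X. (b.X)\{b} + b.(X + X) | =b=> n1
  n1 = (rec X. (b.X)\{b} + b.(X + X)) + (rec X. (b.X)\{b} + b.(X + X)) | =b=> n1
Partition-refinement fixed point:
  B0 = {m0, m1}
  B1 = {m2}
  B2 = {n0, n1}
m0 ∈ B0, n0 ∈ B2 → different blocks

P ≁ Q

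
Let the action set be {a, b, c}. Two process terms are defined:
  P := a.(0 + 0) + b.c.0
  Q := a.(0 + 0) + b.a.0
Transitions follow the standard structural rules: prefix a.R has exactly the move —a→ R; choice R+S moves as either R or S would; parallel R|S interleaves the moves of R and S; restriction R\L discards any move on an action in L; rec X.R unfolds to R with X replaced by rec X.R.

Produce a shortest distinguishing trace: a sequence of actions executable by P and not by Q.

Reachable graph of P (4 states):
  s0 = a.(0 + 0) + b.c.0 | -a-> s1, -b-> s2
  s1 = 0 + 0 | deadlocked
  s2 = c.0 | -c-> s3
  s3 = 0 | deadlocked
Reachable graph of Q (4 states):
  t0 = a.(0 + 0) + b.a.0 | -a-> t1, -b-> t2
  t1 = 0 + 0 | deadlocked
  t2 = a.0 | -a-> t3
  t3 = 0 | deadlocked
Trace ⟨bc⟩ through P, begin at {s0}:
  [1] b ⇒ {s2}
  [2] c ⇒ {s3}
  P completes σ.
Trace ⟨bc⟩ through Q, begin at {t0}:
  [1] b ⇒ {t2}
  [2] c ⇒ ∅ (Q stuck)

bc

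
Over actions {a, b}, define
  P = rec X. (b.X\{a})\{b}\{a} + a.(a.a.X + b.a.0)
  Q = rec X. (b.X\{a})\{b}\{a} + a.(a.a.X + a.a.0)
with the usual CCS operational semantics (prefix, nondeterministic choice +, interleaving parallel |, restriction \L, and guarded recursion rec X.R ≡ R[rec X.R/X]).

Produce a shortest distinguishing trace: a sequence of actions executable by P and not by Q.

P's transition system — 5 states:
  u0 = rec X. (b.X\{a})\{b}\{a} + a.(a.a.X + b.a.0) :: ··a··> u1
  u1 = a.a.(rec X. (b.X\{a})\{b}\{a} + a.(a.a.X + b.a.0)) + b.a.0 :: ··a··> u2, ··b··> u3
  u2 = a.(rec X. (b.X\{a})\{b}\{a} + a.(a.a.X + b.a.0)) :: ··a··> u0
  u3 = a.0 :: ··a··> u4
  u4 = 0 :: ·
Q's transition system — 5 states:
  v0 = rec X. (b.X\{a})\{b}\{a} + a.(a.a.X + a.a.0) :: ··a··> v1
  v1 = a.a.(rec X. (b.X\{a})\{b}\{a} + a.(a.a.X + a.a.0)) + a.a.0 :: ··a··> v2, ··a··> v3
  v2 = a.(rec X. (b.X\{a})\{b}\{a} + a.(a.a.X + a.a.0)) :: ··a··> v0
  v3 = a.0 :: ··a··> v4
  v4 = 0 :: ·
Executing ab from P (initial set {u0}):
  after a @ step 1: {u1}
  after b @ step 2: {u3}
  P completes σ.
Executing ab from Q (initial set {v0}):
  after a @ step 1: {v1}
  after b @ step 2: no successor for Q

ab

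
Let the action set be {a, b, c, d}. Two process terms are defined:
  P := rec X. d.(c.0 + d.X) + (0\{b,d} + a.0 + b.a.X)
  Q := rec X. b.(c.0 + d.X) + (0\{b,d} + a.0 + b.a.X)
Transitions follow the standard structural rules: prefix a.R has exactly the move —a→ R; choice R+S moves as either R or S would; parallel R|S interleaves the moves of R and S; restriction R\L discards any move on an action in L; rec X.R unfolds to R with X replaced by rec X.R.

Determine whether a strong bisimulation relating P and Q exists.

P ≁ Q

Reachable graph of P (4 states):
  s0 = rec X. d.(c.0 + d.X) + (0\{b,d} + a.0 + b.a.X) :: ··a··> s1, ··b··> s2, ··d··> s3
  s1 = 0 :: deadlocked
  s2 = a.(rec X. d.(c.0 + d.X) + (0\{b,d} + a.0 + b.a.X)) :: ··a··> s0
  s3 = c.0 + d.(rec X. d.(c.0 + d.X) + (0\{b,d} + a.0 + b.a.X)) :: ··c··> s1, ··d··> s0
Reachable graph of Q (4 states):
  t0 = rec X. b.(c.0 + d.X) + (0\{b,d} + a.0 + b.a.X) :: ··a··> t1, ··b··> t2, ··b··> t3
  t1 = 0 :: deadlocked
  t2 = a.(rec X. b.(c.0 + d.X) + (0\{b,d} + a.0 + b.a.X)) :: ··a··> t0
  t3 = c.0 + d.(rec X. b.(c.0 + d.X) + (0\{b,d} + a.0 + b.a.X)) :: ··c··> t1, ··d··> t0
Coarsest stable partition (strong bisimilarity classes):
  B0 = {s0}
  B1 = {s3}
  B2 = {s1, t1}
  B3 = {s2}
  B4 = {t0}
  B5 = {t3}
  B6 = {t2}
s0 ∈ B0, t0 ∈ B4 → different blocks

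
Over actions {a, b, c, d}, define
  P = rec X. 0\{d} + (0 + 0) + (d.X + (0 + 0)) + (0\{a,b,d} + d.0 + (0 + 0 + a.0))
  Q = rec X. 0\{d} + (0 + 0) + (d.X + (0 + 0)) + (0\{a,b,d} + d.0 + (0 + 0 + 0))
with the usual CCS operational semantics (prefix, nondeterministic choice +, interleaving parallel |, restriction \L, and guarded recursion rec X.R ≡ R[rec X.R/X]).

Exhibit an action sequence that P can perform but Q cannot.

a

P's transition system — 2 states:
  p0 = rec X. 0\{d} + (0 + 0) + (d.X + (0 + 0)) + (0\{a,b,d} + d.0 + (0 + 0 + a.0)) has moves ··a··> p1, ··d··> p0, ··d··> p1
  p1 = 0 has moves (no moves)
Q's transition system — 2 states:
  q0 = rec X. 0\{d} + (0 + 0) + (d.X + (0 + 0)) + (0\{a,b,d} + d.0 + (0 + 0 + 0)) has moves ··d··> q0, ··d··> q1
  q1 = 0 has moves (no moves)
Run σ = ⟨a⟩ on P: start {p0}
  after a @ step 1: {p1}
  — P admits the full trace.
Run σ = ⟨a⟩ on Q: start {q0}
  after a @ step 1: ∅ (Q stuck)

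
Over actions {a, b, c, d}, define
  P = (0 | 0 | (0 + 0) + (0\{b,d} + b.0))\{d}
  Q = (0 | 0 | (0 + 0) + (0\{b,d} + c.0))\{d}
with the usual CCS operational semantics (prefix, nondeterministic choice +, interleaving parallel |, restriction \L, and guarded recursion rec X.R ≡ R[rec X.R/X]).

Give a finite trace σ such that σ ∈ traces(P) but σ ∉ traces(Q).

b

Reachable graph of P (2 states):
  p0 = (0 | 0 | (0 + 0) + (0\{b,d} + b.0))\{d} :: --b--▸ p1
  p1 = 0\{d} :: (no moves)
Reachable graph of Q (2 states):
  q0 = (0 | 0 | (0 + 0) + (0\{b,d} + c.0))\{d} :: --c--▸ q1
  q1 = 0\{d} :: (no moves)
Trace ⟨b⟩ through P, begin at {p0}:
  after b @ step 1: {p1}
  ✓ P
Trace ⟨b⟩ through Q, begin at {q0}:
  after b @ step 1: ∅ (Q stuck)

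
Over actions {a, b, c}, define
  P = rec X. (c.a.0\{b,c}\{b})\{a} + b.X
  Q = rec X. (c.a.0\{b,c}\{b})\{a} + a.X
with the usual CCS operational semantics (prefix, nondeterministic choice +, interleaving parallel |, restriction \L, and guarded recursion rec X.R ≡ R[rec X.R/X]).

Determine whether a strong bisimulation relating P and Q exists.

Reachable graph of P (2 states):
  p0 = rec X. (c.a.0\{b,c}\{b})\{a} + b.X | —b→ p0, —c→ p1
  p1 = (a.0\{b,c}\{b})\{a} | stopped
Reachable graph of Q (2 states):
  q0 = rec X. (c.a.0\{b,c}\{b})\{a} + a.X | —a→ q0, —c→ q1
  q1 = (a.0\{b,c}\{b})\{a} | stopped
Partition-refinement fixed point:
  B0 = {p0}
  B1 = {p1, q1}
  B2 = {q0}
p0 ∈ B0, q0 ∈ B2 → different blocks

not bisimilar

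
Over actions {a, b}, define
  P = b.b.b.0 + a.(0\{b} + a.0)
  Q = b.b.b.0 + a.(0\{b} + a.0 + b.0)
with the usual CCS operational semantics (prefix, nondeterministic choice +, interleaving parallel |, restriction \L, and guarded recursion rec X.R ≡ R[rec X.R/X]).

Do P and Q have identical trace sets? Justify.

traces(P) ≠ traces(Q) — witness ⟨ab⟩

Reachable graph of P (5 states):
  p0 = b.b.b.0 + a.(0\{b} + a.0) → --a--▸ p1, --b--▸ p2
  p1 = 0\{b} + a.0 → --a--▸ p3
  p2 = b.b.0 → --b--▸ p4
  p3 = 0 → ∅
  p4 = b.0 → --b--▸ p3
Reachable graph of Q (5 states):
  q0 = b.b.b.0 + a.(0\{b} + a.0 + b.0) → --a--▸ q1, --b--▸ q2
  q1 = 0\{b} + a.0 + b.0 → --a--▸ q3, --b--▸ q3
  q2 = b.b.0 → --b--▸ q4
  q3 = 0 → ∅
  q4 = b.0 → --b--▸ q3
Trace ⟨ab⟩ through Q, begin at {q0}:
  [1] a ⇒ {q1}
  [2] b ⇒ {q3}
  Q completes σ.
Trace ⟨ab⟩ through P, begin at {p0}:
  [1] a ⇒ {p1}
  [2] b ⇒ no successor for P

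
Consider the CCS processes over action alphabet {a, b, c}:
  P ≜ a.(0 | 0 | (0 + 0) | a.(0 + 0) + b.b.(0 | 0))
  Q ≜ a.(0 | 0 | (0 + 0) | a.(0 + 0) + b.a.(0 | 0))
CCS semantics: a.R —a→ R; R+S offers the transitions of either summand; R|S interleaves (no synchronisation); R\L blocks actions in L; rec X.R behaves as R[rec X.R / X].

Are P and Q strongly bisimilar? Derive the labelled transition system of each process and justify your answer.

NO

P's transition system — 5 states:
  u0 = a.(0 | 0 | (0 + 0) | a.(0 + 0) + b.b.(0 | 0)) ⊢ -a-> u1
  u1 = 0 | 0 | (0 + 0) | a.(0 + 0) + b.b.(0 | 0) ⊢ -a-> u2, -b-> u3
  u2 = 0 | 0 | (0 + 0) | (0 + 0) ⊢ stopped
  u3 = b.(0 | 0) ⊢ -b-> u4
  u4 = 0 | 0 ⊢ stopped
Q's transition system — 5 states:
  v0 = a.(0 | 0 | (0 + 0) | a.(0 + 0) + b.a.(0 | 0)) ⊢ -a-> v1
  v1 = 0 | 0 | (0 + 0) | a.(0 + 0) + b.a.(0 | 0) ⊢ -a-> v2, -b-> v3
  v2 = 0 | 0 | (0 + 0) | (0 + 0) ⊢ stopped
  v3 = a.(0 | 0) ⊢ -a-> v4
  v4 = 0 | 0 ⊢ stopped
Coarsest stable partition (strong bisimilarity classes):
  B0 = {u0}
  B1 = {u1}
  B2 = {u3}
  B3 = {u2, u4, v2, v4}
  B4 = {v0}
  B5 = {v1}
  B6 = {v3}
u0 ∈ B0, v0 ∈ B4 → different blocks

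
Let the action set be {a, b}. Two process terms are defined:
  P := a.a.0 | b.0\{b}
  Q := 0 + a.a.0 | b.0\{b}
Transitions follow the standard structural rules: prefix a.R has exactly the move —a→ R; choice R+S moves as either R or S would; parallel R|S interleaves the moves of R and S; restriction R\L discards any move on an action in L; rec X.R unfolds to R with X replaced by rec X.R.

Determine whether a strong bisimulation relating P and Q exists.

P ~ Q

P's transition system — 6 states:
  p0 = a.a.0 | b.0\{b} has moves ··a··> p1, ··b··> p2
  p1 = a.0 | b.0\{b} has moves ··a··> p3, ··b··> p4
  p2 = a.a.0 | 0\{b} has moves ··a··> p4
  p3 = 0 | b.0\{b} has moves ··b··> p5
  p4 = a.0 | 0\{b} has moves ··a··> p5
  p5 = 0 | 0\{b} has moves (no moves)
Q's transition system — 6 states:
  q0 = 0 + a.a.0 | b.0\{b} has moves ··a··> q1, ··b··> q2
  q1 = a.0 | b.0\{b} has moves ··a··> q3, ··b··> q4
  q2 = a.a.0 | 0\{b} has moves ··a··> q4
  q3 = 0 | b.0\{b} has moves ··b··> q5
  q4 = a.0 | 0\{b} has moves ··a··> q5
  q5 = 0 | 0\{b} has moves (no moves)
Coarsest stable partition (strong bisimilarity classes):
  B0 = {p0, q0}
  B1 = {p2, q2}
  B2 = {p4, q4}
  B3 = {p5, q5}
  B4 = {p1, q1}
  B5 = {p3, q3}
p0 ∈ B0, q0 ∈ B0 → same block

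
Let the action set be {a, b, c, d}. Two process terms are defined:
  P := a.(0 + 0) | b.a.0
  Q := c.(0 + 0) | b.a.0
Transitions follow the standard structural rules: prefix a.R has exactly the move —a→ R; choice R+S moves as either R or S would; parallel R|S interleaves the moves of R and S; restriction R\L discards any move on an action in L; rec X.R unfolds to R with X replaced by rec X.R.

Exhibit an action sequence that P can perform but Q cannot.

Reachable graph of P (6 states):
  p0 = a.(0 + 0) | b.a.0 ⊢ ··a··> p1, ··b··> p2
  p1 = (0 + 0) | b.a.0 ⊢ ··b··> p3
  p2 = a.(0 + 0) | a.0 ⊢ ··a··> p3, ··a··> p4
  p3 = (0 + 0) | a.0 ⊢ ··a··> p5
  p4 = a.(0 + 0) | 0 ⊢ ··a··> p5
  p5 = (0 + 0) | 0 ⊢ ∅
Reachable graph of Q (6 states):
  q0 = c.(0 + 0) | b.a.0 ⊢ ··b··> q1, ··c··> q2
  q1 = c.(0 + 0) | a.0 ⊢ ··a··> q3, ··c··> q4
  q2 = (0 + 0) | b.a.0 ⊢ ··b··> q4
  q3 = c.(0 + 0) | 0 ⊢ ··c··> q5
  q4 = (0 + 0) | a.0 ⊢ ··a··> q5
  q5 = (0 + 0) | 0 ⊢ ∅
Executing a from P (initial set {p0}):
  [1] a ⇒ {p1}
  — P admits the full trace.
Executing a from Q (initial set {q0}):
  [1] a ⇒ ∅ (Q stuck)

a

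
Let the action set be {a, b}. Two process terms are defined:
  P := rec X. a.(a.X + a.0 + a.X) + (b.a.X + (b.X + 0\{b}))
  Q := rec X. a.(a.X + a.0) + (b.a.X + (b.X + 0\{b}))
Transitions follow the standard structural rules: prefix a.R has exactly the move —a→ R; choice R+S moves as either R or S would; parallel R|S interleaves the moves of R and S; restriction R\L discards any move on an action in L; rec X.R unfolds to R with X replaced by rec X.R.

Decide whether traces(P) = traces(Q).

trace-equivalent

P's transition system — 4 states:
  p0 = rec X. a.(a.X + a.0 + a.X) + (b.a.X + (b.X + 0\{b})) | -a-> p1, -b-> p0, -b-> p2
  p1 = a.(rec X. a.(a.X + a.0 + a.X) + (b.a.X + (b.X + 0\{b}))) + a.0 + a.(rec X. a.(a.X + a.0 + a.X) + (b.a.X + (b.X + 0\{b}))) | -a-> p0, -a-> p3
  p2 = a.(rec X. a.(a.X + a.0 + a.X) + (b.a.X + (b.X + 0\{b}))) | -a-> p0
  p3 = 0 | (no moves)
Q's transition system — 4 states:
  q0 = rec X. a.(a.X + a.0) + (b.a.X + (b.X + 0\{b})) | -a-> q1, -b-> q0, -b-> q2
  q1 = a.(rec X. a.(a.X + a.0) + (b.a.X + (b.X + 0\{b}))) + a.0 | -a-> q0, -a-> q3
  q2 = a.(rec X. a.(a.X + a.0) + (b.a.X + (b.X + 0\{b}))) | -a-> q0
  q3 = 0 | (no moves)
Partition-refinement fixed point:
  B0 = {p0, q0}
  B1 = {p1, q1}
  B2 = {p3, q3}
  B3 = {p2, q2}
p0 ∈ B0, q0 ∈ B0 → same block
Bisimilar ⇒ trace-equivalent.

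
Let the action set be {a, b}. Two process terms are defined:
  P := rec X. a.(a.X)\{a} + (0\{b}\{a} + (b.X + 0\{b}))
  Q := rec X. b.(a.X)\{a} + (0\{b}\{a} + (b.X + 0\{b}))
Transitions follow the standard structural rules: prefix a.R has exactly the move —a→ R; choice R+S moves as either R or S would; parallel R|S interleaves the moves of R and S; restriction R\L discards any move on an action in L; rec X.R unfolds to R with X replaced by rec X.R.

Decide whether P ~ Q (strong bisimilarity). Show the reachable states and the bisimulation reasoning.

Reachable graph of P (2 states):
  m0 = rec X. a.(a.X)\{a} + (0\{b}\{a} + (b.X + 0\{b})) → ··a··> m1, ··b··> m0
  m1 = (a.(rec X. a.(a.X)\{a} + (0\{b}\{a} + (b.X + 0\{b}))))\{a} → stopped
Reachable graph of Q (2 states):
  n0 = rec X. b.(a.X)\{a} + (0\{b}\{a} + (b.X + 0\{b})) → ··b··> n0, ··b··> n1
  n1 = (a.(rec X. b.(a.X)\{a} + (0\{b}\{a} + (b.X + 0\{b}))))\{a} → stopped
Bisimilarity quotient blocks:
  B0 = {m0}
  B1 = {m1, n1}
  B2 = {n0}
m0 ∈ B0, n0 ∈ B2 → different blocks

not bisimilar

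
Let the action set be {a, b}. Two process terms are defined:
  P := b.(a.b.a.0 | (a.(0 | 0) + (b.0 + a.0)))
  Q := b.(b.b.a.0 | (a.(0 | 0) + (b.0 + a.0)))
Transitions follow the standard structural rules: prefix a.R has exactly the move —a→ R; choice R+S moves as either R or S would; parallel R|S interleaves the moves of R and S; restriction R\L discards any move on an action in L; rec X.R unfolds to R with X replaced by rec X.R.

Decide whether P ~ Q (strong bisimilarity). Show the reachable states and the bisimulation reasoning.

Reachable graph of P (13 states):
  s0 = b.(a.b.a.0 | (a.(0 | 0) + (b.0 + a.0))) has moves —b→ s1
  s1 = a.b.a.0 | (a.(0 | 0) + (b.0 + a.0)) has moves —a→ s2, —a→ s3, —a→ s4, —b→ s3
  s2 = a.b.a.0 | (0 | 0) has moves —a→ s5
  s3 = a.b.a.0 | 0 has moves —a→ s6
  s4 = b.a.0 | (a.(0 | 0) + (b.0 + a.0)) has moves —a→ s5, —a→ s6, —b→ s6, —b→ s7
  s5 = b.a.0 | (0 | 0) has moves —b→ s8
  s6 = b.a.0 | 0 has moves —b→ s9
  s7 = a.0 | (a.(0 | 0) + (b.0 + a.0)) has moves —a→ s10, —a→ s8, —a→ s9, —b→ s9
  s8 = a.0 | (0 | 0) has moves —a→ s11
  s9 = a.0 | 0 has moves —a→ s12
  s10 = 0 | (a.(0 | 0) + (b.0 + a.0)) has moves —a→ s11, —a→ s12, —b→ s12
  s11 = 0 | (0 | 0) has moves ∅
  s12 = 0 | 0 has moves ∅
Reachable graph of Q (13 states):
  t0 = b.(b.b.a.0 | (a.(0 | 0) + (b.0 + a.0))) has moves —b→ t1
  t1 = b.b.a.0 | (a.(0 | 0) + (b.0 + a.0)) has moves —a→ t2, —a→ t3, —b→ t3, —b→ t4
  t2 = b.b.a.0 | (0 | 0) has moves —b→ t5
  t3 = b.b.a.0 | 0 has moves —b→ t6
  t4 = b.a.0 | (a.(0 | 0) + (b.0 + a.0)) has moves —a→ t5, —a→ t6, —b→ t6, —b→ t7
  t5 = b.a.0 | (0 | 0) has moves —b→ t8
  t6 = b.a.0 | 0 has moves —b→ t9
  t7 = a.0 | (a.(0 | 0) + (b.0 + a.0)) has moves —a→ t10, —a→ t8, —a→ t9, —b→ t9
  t8 = a.0 | (0 | 0) has moves —a→ t11
  t9 = a.0 | 0 has moves —a→ t12
  t10 = 0 | (a.(0 | 0) + (b.0 + a.0)) has moves —a→ t11, —a→ t12, —b→ t12
  t11 = 0 | (0 | 0) has moves ∅
  t12 = 0 | 0 has moves ∅
Partition-refinement fixed point:
  B0 = {s0}
  B1 = {s1}
  B2 = {s2, s3}
  B3 = {s5, s6, t5, t6}
  B4 = {s8, s9, t8, t9}
  B5 = {s11, s12, t11, t12}
  B6 = {s4, t4}
  B7 = {s7, t7}
  B8 = {s10, t10}
  B9 = {t0}
  B10 = {t1}
  B11 = {t2, t3}
s0 ∈ B0, t0 ∈ B9 → different blocks

not bisimilar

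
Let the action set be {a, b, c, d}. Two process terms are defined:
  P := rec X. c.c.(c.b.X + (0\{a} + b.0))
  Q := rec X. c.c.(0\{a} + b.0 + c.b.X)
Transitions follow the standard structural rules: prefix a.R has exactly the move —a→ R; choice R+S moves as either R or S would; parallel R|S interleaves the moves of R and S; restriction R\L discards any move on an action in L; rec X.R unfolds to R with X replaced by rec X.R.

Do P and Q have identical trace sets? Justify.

LTS(P): 5 reachable states
  s0 = rec X. c.c.(c.b.X + (0\{a} + b.0)) has moves -c-> s1
  s1 = c.(c.b.(rec X. c.c.(c.b.X + (0\{a} + b.0))) + (0\{a} + b.0)) has moves -c-> s2
  s2 = c.b.(rec X. c.c.(c.b.X + (0\{a} + b.0))) + (0\{a} + b.0) has moves -b-> s3, -c-> s4
  s3 = 0 has moves stopped
  s4 = b.(rec X. c.c.(c.b.X + (0\{a} + b.0))) has moves -b-> s0
LTS(Q): 5 reachable states
  t0 = rec X. c.c.(0\{a} + b.0 + c.b.X) has moves -c-> t1
  t1 = c.(0\{a} + b.0 + c.b.(rec X. c.c.(0\{a} + b.0 + c.b.X))) has moves -c-> t2
  t2 = 0\{a} + b.0 + c.b.(rec X. c.c.(0\{a} + b.0 + c.b.X)) has moves -b-> t3, -c-> t4
  t3 = 0 has moves stopped
  t4 = b.(rec X. c.c.(0\{a} + b.0 + c.b.X)) has moves -b-> t0
Bisimilarity quotient blocks:
  B0 = {s0, t0}
  B1 = {s1, t1}
  B2 = {s2, t2}
  B3 = {s3, t3}
  B4 = {s4, t4}
s0 ∈ B0, t0 ∈ B0 → same block
Bisimilar ⇒ trace-equivalent.

traces(P) = traces(Q)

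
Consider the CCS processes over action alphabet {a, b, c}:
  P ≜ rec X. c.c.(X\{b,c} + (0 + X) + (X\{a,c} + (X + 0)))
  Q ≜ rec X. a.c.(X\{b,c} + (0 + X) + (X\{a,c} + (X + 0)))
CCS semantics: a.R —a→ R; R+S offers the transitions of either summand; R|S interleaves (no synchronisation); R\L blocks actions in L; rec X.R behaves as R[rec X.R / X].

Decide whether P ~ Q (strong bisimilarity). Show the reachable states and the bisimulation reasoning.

LTS(P): 3 reachable states
  m0 = rec X. c.c.(X\{b,c} + (0 + X) + (X\{a,c} + (X + 0))) ⊢ --c--▸ m1
  m1 = c.((rec X. c.c.(X\{b,c} + (0 + X) + (X\{a,c} + (X + 0))))\{b,c} + (0 + (rec X. c.c.(X\{b,c} + (0 + X) + (X\{a,c} + (X + 0))))) + ((rec X. c.c.(X\{b,c} + (0 + X) + (X\{a,c} + (X + 0))))\{a,c} + ((rec X. c.c.(X\{b,c} + (0 + X) + (X\{a,c} + (X + 0)))) + 0))) ⊢ --c--▸ m2
  m2 = (rec X. c.c.(X\{b,c} + (0 + X) + (X\{a,c} + (X + 0))))\{b,c} + (0 + (rec X. c.c.(X\{b,c} + (0 + X) + (X\{a,c} + (X + 0))))) + ((rec X. c.c.(X\{b,c} + (0 + X) + (X\{a,c} + (X + 0))))\{a,c} + ((rec X. c.c.(X\{b,c} + (0 + X) + (X\{a,c} + (X + 0)))) + 0)) ⊢ --c--▸ m1
LTS(Q): 4 reachable states
  n0 = rec X. a.c.(X\{b,c} + (0 + X) + (X\{a,c} + (X + 0))) ⊢ --a--▸ n1
  n1 = c.((rec X. a.c.(X\{b,c} + (0 + X) + (X\{a,c} + (X + 0))))\{b,c} + (0 + (rec X. a.c.(X\{b,c} + (0 + X) + (X\{a,c} + (X + 0))))) + ((rec X. a.c.(X\{b,c} + (0 + X) + (X\{a,c} + (X + 0))))\{a,c} + ((rec X. a.c.(X\{b,c} + (0 + X) + (X\{a,c} + (X + 0)))) + 0))) ⊢ --c--▸ n2
  n2 = (rec X. a.c.(X\{b,c} + (0 + X) + (X\{a,c} + (X + 0))))\{b,c} + (0 + (rec X. a.c.(X\{b,c} + (0 + X) + (X\{a,c} + (X + 0))))) + ((rec X. a.c.(X\{b,c} + (0 + X) + (X\{a,c} + (X + 0))))\{a,c} + ((rec X. a.c.(X\{b,c} + (0 + X) + (X\{a,c} + (X + 0)))) + 0)) ⊢ --a--▸ n1, --a--▸ n3
  n3 = (c.((rec X. a.c.(X\{b,c} + (0 + X) + (X\{a,c} + (X + 0))))\{b,c} + (0 + (rec X. a.c.(X\{b,c} + (0 + X) + (X\{a,c} + (X + 0))))) + ((rec X. a.c.(X\{b,c} + (0 + X) + (X\{a,c} + (X + 0))))\{a,c} + ((rec X. a.c.(X\{b,c} + (0 + X) + (X\{a,c} + (X + 0)))) + 0))))\{b,c} ⊢ (no moves)
Partition-refinement fixed point:
  B0 = {m0, m1, m2}
  B1 = {n0}
  B2 = {n1}
  B3 = {n2}
  B4 = {n3}
m0 ∈ B0, n0 ∈ B1 → different blocks

not bisimilar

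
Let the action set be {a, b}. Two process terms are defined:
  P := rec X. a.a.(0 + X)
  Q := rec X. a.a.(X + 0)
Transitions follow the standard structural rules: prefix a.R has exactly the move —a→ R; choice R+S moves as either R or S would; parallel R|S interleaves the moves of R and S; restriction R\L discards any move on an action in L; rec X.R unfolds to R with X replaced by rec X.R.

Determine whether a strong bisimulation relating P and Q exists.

P's transition system — 3 states:
  u0 = rec X. a.a.(0 + X) ⊢ --a--▸ u1
  u1 = a.(0 + (rec X. a.a.(0 + X))) ⊢ --a--▸ u2
  u2 = 0 + (rec X. a.a.(0 + X)) ⊢ --a--▸ u1
Q's transition system — 3 states:
  v0 = rec X. a.a.(X + 0) ⊢ --a--▸ v1
  v1 = a.((rec X. a.a.(X + 0)) + 0) ⊢ --a--▸ v2
  v2 = (rec X. a.a.(X + 0)) + 0 ⊢ --a--▸ v1
Partition-refinement fixed point:
  B0 = {u0, u1, u2, v0, v1, v2}
u0 ∈ B0, v0 ∈ B0 → same block

P ~ Q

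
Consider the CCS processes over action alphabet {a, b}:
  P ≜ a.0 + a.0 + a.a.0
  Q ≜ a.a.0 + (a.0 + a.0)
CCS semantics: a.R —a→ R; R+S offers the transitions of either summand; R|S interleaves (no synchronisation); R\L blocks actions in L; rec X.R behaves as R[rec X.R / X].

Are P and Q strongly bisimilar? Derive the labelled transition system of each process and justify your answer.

P's transition system — 3 states:
  m0 = a.0 + a.0 + a.a.0 has moves —a→ m1, —a→ m2
  m1 = 0 has moves ∅
  m2 = a.0 has moves —a→ m1
Q's transition system — 3 states:
  n0 = a.a.0 + (a.0 + a.0) has moves —a→ n1, —a→ n2
  n1 = 0 has moves ∅
  n2 = a.0 has moves —a→ n1
Bisimilarity quotient blocks:
  B0 = {m0, n0}
  B1 = {m1, n1}
  B2 = {m2, n2}
m0 ∈ B0, n0 ∈ B0 → same block

bisimilar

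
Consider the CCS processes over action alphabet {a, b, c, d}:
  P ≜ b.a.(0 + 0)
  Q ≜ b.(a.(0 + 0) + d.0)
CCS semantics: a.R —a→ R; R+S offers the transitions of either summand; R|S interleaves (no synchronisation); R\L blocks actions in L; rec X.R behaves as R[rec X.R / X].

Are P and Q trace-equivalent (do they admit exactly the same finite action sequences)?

trace-distinct — witness ⟨bd⟩

P's transition system — 3 states:
  s0 = b.a.(0 + 0) has moves -b-> s1
  s1 = a.(0 + 0) has moves -a-> s2
  s2 = 0 + 0 has moves deadlocked
Q's transition system — 4 states:
  t0 = b.(a.(0 + 0) + d.0) has moves -b-> t1
  t1 = a.(0 + 0) + d.0 has moves -a-> t2, -d-> t3
  t2 = 0 + 0 has moves deadlocked
  t3 = 0 has moves deadlocked
Executing bd from Q (initial set {t0}):
  [1] b ⇒ {t1}
  [2] d ⇒ {t3}
  Q completes σ.
Executing bd from P (initial set {s0}):
  [1] b ⇒ {s1}
  [2] d ⇒ no successor for P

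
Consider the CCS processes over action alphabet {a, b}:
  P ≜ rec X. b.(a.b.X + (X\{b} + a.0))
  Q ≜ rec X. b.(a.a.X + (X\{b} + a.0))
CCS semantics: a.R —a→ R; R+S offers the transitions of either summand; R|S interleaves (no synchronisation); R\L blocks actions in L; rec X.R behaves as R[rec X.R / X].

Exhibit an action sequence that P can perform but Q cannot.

bab

Reachable graph of P (4 states):
  p0 = rec X. b.(a.b.X + (X\{b} + a.0)) has moves ··b··> p1
  p1 = a.b.(rec X. b.(a.b.X + (X\{b} + a.0))) + ((rec X. b.(a.b.X + (X\{b} + a.0)))\{b} + a.0) has moves ··a··> p2, ··a··> p3
  p2 = 0 has moves (no moves)
  p3 = b.(rec X. b.(a.b.X + (X\{b} + a.0))) has moves ··b··> p0
Reachable graph of Q (4 states):
  q0 = rec X. b.(a.a.X + (X\{b} + a.0)) has moves ··b··> q1
  q1 = a.a.(rec X. b.(a.a.X + (X\{b} + a.0))) + ((rec X. b.(a.a.X + (X\{b} + a.0)))\{b} + a.0) has moves ··a··> q2, ··a··> q3
  q2 = 0 has moves (no moves)
  q3 = a.(rec X. b.(a.a.X + (X\{b} + a.0))) has moves ··a··> q0
Run σ = ⟨bab⟩ on P: start {p0}
  step 1 (b): {p1}
  step 2 (a): {p2, p3}
  step 3 (b): {p0}
  P completes σ.
Run σ = ⟨bab⟩ on Q: start {q0}
  step 1 (b): {q1}
  step 2 (a): {q2, q3}
  step 3 (b): no successor for Q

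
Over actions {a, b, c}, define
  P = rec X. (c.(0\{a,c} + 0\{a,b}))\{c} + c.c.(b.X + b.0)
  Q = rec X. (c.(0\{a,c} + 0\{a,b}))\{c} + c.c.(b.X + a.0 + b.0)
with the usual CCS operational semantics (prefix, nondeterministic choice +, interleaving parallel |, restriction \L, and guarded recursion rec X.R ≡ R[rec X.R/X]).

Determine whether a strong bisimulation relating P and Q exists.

LTS(P): 4 reachable states
  u0 = rec X. (c.(0\{a,c} + 0\{a,b}))\{c} + c.c.(b.X + b.0) → =c=> u1
  u1 = c.(b.(rec X. (c.(0\{a,c} + 0\{a,b}))\{c} + c.c.(b.X + b.0)) + b.0) → =c=> u2
  u2 = b.(rec X. (c.(0\{a,c} + 0\{a,b}))\{c} + c.c.(b.X + b.0)) + b.0 → =b=> u0, =b=> u3
  u3 = 0 → ·
LTS(Q): 4 reachable states
  v0 = rec X. (c.(0\{a,c} + 0\{a,b}))\{c} + c.c.(b.X + a.0 + b.0) → =c=> v1
  v1 = c.(b.(rec X. (c.(0\{a,c} + 0\{a,b}))\{c} + c.c.(b.X + a.0 + b.0)) + a.0 + b.0) → =c=> v2
  v2 = b.(rec X. (c.(0\{a,c} + 0\{a,b}))\{c} + c.c.(b.X + a.0 + b.0)) + a.0 + b.0 → =a=> v3, =b=> v0, =b=> v3
  v3 = 0 → ·
Coarsest stable partition (strong bisimilarity classes):
  B0 = {u0}
  B1 = {u1}
  B2 = {u2}
  B3 = {u3, v3}
  B4 = {v0}
  B5 = {v1}
  B6 = {v2}
u0 ∈ B0, v0 ∈ B4 → different blocks

not bisimilar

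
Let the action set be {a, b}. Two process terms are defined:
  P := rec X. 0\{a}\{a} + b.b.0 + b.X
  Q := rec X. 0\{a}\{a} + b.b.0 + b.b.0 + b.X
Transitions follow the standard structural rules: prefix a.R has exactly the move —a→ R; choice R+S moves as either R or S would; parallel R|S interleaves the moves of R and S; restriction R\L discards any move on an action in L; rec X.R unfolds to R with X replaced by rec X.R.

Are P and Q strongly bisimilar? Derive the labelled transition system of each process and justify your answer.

LTS(P): 3 reachable states
  p0 = rec X. 0\{a}\{a} + b.b.0 + b.X | --b--▸ p0, --b--▸ p1
  p1 = b.0 | --b--▸ p2
  p2 = 0 | ·
LTS(Q): 3 reachable states
  q0 = rec X. 0\{a}\{a} + b.b.0 + b.b.0 + b.X | --b--▸ q0, --b--▸ q1
  q1 = b.0 | --b--▸ q2
  q2 = 0 | ·
Bisimilarity quotient blocks:
  B0 = {p0, q0}
  B1 = {p1, q1}
  B2 = {p2, q2}
p0 ∈ B0, q0 ∈ B0 → same block

P ~ Q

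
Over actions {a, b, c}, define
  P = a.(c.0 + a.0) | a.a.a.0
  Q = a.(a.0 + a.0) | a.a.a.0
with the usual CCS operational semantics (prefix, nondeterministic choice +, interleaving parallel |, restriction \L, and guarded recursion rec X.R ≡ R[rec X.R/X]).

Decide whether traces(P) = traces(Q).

NO — witness ⟨ac⟩

Reachable graph of P (12 states):
  m0 = a.(c.0 + a.0) | a.a.a.0 :: =a=> m1, =a=> m2
  m1 = (c.0 + a.0) | a.a.a.0 :: =a=> m3, =a=> m4, =c=> m4
  m2 = a.(c.0 + a.0) | a.a.0 :: =a=> m3, =a=> m5
  m3 = (c.0 + a.0) | a.a.0 :: =a=> m6, =a=> m7, =c=> m7
  m4 = 0 | a.a.a.0 :: =a=> m7
  m5 = a.(c.0 + a.0) | a.0 :: =a=> m6, =a=> m8
  m6 = (c.0 + a.0) | a.0 :: =a=> m10, =a=> m9, =c=> m10
  m7 = 0 | a.a.0 :: =a=> m10
  m8 = a.(c.0 + a.0) | 0 :: =a=> m9
  m9 = (c.0 + a.0) | 0 :: =a=> m11, =c=> m11
  m10 = 0 | a.0 :: =a=> m11
  m11 = 0 | 0 :: ∅
Reachable graph of Q (12 states):
  n0 = a.(a.0 + a.0) | a.a.a.0 :: =a=> n1, =a=> n2
  n1 = (a.0 + a.0) | a.a.a.0 :: =a=> n3, =a=> n4
  n2 = a.(a.0 + a.0) | a.a.0 :: =a=> n3, =a=> n5
  n3 = (a.0 + a.0) | a.a.0 :: =a=> n6, =a=> n7
  n4 = 0 | a.a.a.0 :: =a=> n7
  n5 = a.(a.0 + a.0) | a.0 :: =a=> n6, =a=> n8
  n6 = (a.0 + a.0) | a.0 :: =a=> n10, =a=> n9
  n7 = 0 | a.a.0 :: =a=> n10
  n8 = a.(a.0 + a.0) | 0 :: =a=> n9
  n9 = (a.0 + a.0) | 0 :: =a=> n11
  n10 = 0 | a.0 :: =a=> n11
  n11 = 0 | 0 :: ∅
Executing ac from P (initial set {m0}):
  step 1 (a): {m1, m2}
  step 2 (c): {m4}
  ✓ P
Executing ac from Q (initial set {n0}):
  step 1 (a): {n1, n2}
  step 2 (c): ∅  — Q cannot continue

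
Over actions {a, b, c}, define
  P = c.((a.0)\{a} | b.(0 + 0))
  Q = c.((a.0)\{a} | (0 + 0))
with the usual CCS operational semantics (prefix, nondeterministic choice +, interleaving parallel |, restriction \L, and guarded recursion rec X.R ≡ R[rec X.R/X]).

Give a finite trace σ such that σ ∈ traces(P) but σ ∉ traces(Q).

cb

LTS(P): 3 reachable states
  p0 = c.((a.0)\{a} | b.(0 + 0)) :: -c-> p1
  p1 = (a.0)\{a} | b.(0 + 0) :: -b-> p2
  p2 = (a.0)\{a} | (0 + 0) :: ·
LTS(Q): 2 reachable states
  q0 = c.((a.0)\{a} | (0 + 0)) :: -c-> q1
  q1 = (a.0)\{a} | (0 + 0) :: ·
Trace ⟨cb⟩ through P, begin at {p0}:
  step 1 (c): {p1}
  step 2 (b): {p2}
  ✓ P
Trace ⟨cb⟩ through Q, begin at {q0}:
  step 1 (c): {q1}
  step 2 (b): ∅ (Q stuck)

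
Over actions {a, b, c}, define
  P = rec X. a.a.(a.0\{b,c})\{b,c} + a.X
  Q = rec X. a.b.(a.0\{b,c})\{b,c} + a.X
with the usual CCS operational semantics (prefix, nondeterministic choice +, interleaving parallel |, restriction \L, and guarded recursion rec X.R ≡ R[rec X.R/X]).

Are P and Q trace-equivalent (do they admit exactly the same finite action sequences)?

LTS(P): 4 reachable states
  s0 = rec X. a.a.(a.0\{b,c})\{b,c} + a.X → —a→ s0, —a→ s1
  s1 = a.(a.0\{b,c})\{b,c} → —a→ s2
  s2 = (a.0\{b,c})\{b,c} → —a→ s3
  s3 = 0\{b,c}\{b,c} → (no moves)
LTS(Q): 4 reachable states
  t0 = rec X. a.b.(a.0\{b,c})\{b,c} + a.X → —a→ t0, —a→ t1
  t1 = b.(a.0\{b,c})\{b,c} → —b→ t2
  t2 = (a.0\{b,c})\{b,c} → —a→ t3
  t3 = 0\{b,c}\{b,c} → (no moves)
Trace ⟨ab⟩ through Q, begin at {t0}:
  after a @ step 1: {t0, t1}
  after b @ step 2: {t2}
  — Q admits the full trace.
Trace ⟨ab⟩ through P, begin at {s0}:
  after a @ step 1: {s0, s1}
  after b @ step 2: ∅  — P cannot continue

traces(P) ≠ traces(Q) — witness ⟨ab⟩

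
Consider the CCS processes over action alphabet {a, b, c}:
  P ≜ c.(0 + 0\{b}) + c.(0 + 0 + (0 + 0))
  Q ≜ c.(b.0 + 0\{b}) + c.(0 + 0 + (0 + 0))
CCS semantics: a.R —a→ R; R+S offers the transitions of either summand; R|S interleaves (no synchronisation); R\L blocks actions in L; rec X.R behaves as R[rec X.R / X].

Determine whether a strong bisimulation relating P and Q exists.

LTS(P): 3 reachable states
  u0 = c.(0 + 0\{b}) + c.(0 + 0 + (0 + 0)) has moves -c-> u1, -c-> u2
  u1 = 0 + 0 + (0 + 0) has moves ·
  u2 = 0 + 0\{b} has moves ·
LTS(Q): 4 reachable states
  v0 = c.(b.0 + 0\{b}) + c.(0 + 0 + (0 + 0)) has moves -c-> v1, -c-> v2
  v1 = 0 + 0 + (0 + 0) has moves ·
  v2 = b.0 + 0\{b} has moves -b-> v3
  v3 = 0 has moves ·
Partition-refinement fixed point:
  B0 = {u0}
  B1 = {u1, u2, v1, v3}
  B2 = {v0}
  B3 = {v2}
u0 ∈ B0, v0 ∈ B2 → different blocks

NO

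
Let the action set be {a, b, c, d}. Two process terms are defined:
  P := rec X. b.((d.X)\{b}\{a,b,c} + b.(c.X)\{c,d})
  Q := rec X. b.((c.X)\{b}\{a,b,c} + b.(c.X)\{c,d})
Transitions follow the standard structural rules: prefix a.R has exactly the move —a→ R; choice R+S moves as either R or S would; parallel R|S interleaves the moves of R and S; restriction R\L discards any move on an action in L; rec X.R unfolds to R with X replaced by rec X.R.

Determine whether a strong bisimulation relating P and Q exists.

not bisimilar

P's transition system — 4 states:
  p0 = rec X. b.((d.X)\{b}\{a,b,c} + b.(c.X)\{c,d}) | =b=> p1
  p1 = (d.(rec X. b.((d.X)\{b}\{a,b,c} + b.(c.X)\{c,d})))\{b}\{a,b,c} + b.(c.(rec X. b.((d.X)\{b}\{a,b,c} + b.(c.X)\{c,d})))\{c,d} | =b=> p2, =d=> p3
  p2 = (c.(rec X. b.((d.X)\{b}\{a,b,c} + b.(c.X)\{c,d})))\{c,d} | (no moves)
  p3 = (rec X. b.((d.X)\{b}\{a,b,c} + b.(c.X)\{c,d}))\{b}\{a,b,c} | (no moves)
Q's transition system — 3 states:
  q0 = rec X. b.((c.X)\{b}\{a,b,c} + b.(c.X)\{c,d}) | =b=> q1
  q1 = (c.(rec X. b.((c.X)\{b}\{a,b,c} + b.(c.X)\{c,d})))\{b}\{a,b,c} + b.(c.(rec X. b.((c.X)\{b}\{a,b,c} + b.(c.X)\{c,d})))\{c,d} | =b=> q2
  q2 = (c.(rec X. b.((c.X)\{b}\{a,b,c} + b.(c.X)\{c,d})))\{c,d} | (no moves)
Coarsest stable partition (strong bisimilarity classes):
  B0 = {p0}
  B1 = {p1}
  B2 = {p2, p3, q2}
  B3 = {q0}
  B4 = {q1}
p0 ∈ B0, q0 ∈ B3 → different blocks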